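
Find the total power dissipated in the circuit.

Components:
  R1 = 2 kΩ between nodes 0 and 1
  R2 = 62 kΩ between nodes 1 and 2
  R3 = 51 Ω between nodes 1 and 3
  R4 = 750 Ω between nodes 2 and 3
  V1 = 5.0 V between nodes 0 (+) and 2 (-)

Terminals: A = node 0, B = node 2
Nodal analysis, taking node 2 as the 0 V reference.
Source V1 fixes V_0 = 5 V.
KCL at each unknown node (sum of currents leaving = 0; resistances in Ω):
  Node 1: (V_1 - 5)/2000 + (V_1 - 0)/62000 + (V_1 - V_3)/51 = 0
  Node 3: (V_3 - V_1)/51 + (V_3 - 0)/750 = 0
Collecting terms (coefficients in siemens):
  0.02012·V_1 - 0.01961·V_3 = 0.0025
  0.02094·V_3 - 0.01961·V_1 = 0
Determinant D = (0.02012)(0.02094) - (-0.01961)(-0.01961) = 0.00003695
V_1 = [(0.0025)(0.02094) - (-0.01961)(0)]/D = 1.417 V
V_3 = [(0.02012)(0) - (0.0025)(-0.01961)]/D = 1.327 V
Power in each resistor, P = (ΔV)²/R:
  P_R1 = (5 - 1.417)²/2000 = 0.00642 W
  P_R2 = (1.417 - 0)²/62000 = 0.00003238 W
  P_R3 = (1.417 - 1.327)²/51 = 0.0001596 W
  P_R4 = (0 - 1.327)²/750 = 0.002346 W
P_total = P_R1 + P_R2 + P_R3 + P_R4 = 0.008958 W

Final answer: 0.008958 W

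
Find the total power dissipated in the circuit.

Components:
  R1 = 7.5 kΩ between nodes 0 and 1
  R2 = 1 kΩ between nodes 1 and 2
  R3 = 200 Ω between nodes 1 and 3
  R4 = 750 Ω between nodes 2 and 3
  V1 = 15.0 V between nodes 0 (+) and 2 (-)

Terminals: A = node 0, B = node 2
Nodal analysis, taking node 2 as the 0 V reference.
Source V1 fixes V_0 = 15 V.
KCL at each unknown node (sum of currents leaving = 0; resistances in Ω):
  Node 1: (V_1 - 15)/7500 + (V_1 - 0)/1000 + (V_1 - V_3)/200 = 0
  Node 3: (V_3 - V_1)/200 + (V_3 - 0)/750 = 0
Collecting terms (coefficients in siemens):
  0.006133·V_1 - 0.005·V_3 = 0.002
  0.006333·V_3 - 0.005·V_1 = 0
Determinant D = (0.006133)(0.006333) - (-0.005)(-0.005) = 0.00001384
V_1 = [(0.002)(0.006333) - (-0.005)(0)]/D = 0.9149 V
V_3 = [(0.006133)(0) - (0.002)(-0.005)]/D = 0.7223 V
Power in each resistor, P = (ΔV)²/R:
  P_R1 = (15 - 0.9149)²/7500 = 0.02645 W
  P_R2 = (0.9149 - 0)²/1000 = 0.0008371 W
  P_R3 = (0.9149 - 0.7223)²/200 = 0.0001855 W
  P_R4 = (0 - 0.7223)²/750 = 0.0006956 W
P_total = P_R1 + P_R2 + P_R3 + P_R4 = 0.02817 W

Final answer: 0.02817 W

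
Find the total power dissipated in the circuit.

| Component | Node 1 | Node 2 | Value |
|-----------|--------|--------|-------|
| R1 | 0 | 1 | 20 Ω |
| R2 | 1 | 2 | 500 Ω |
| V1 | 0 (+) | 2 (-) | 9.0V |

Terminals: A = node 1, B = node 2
Nodal analysis, taking node 2 as the 0 V reference.
Source V1 fixes V_0 = 9 V.
KCL at each unknown node (sum of currents leaving = 0; resistances in Ω):
  Node 1: (V_1 - 9)/20 + (V_1 - 0)/500 = 0
Collecting terms: 0.052 × V_1 = 0.45  =>  V_1 = 8.654 V
Power in each resistor, P = (ΔV)²/R:
  P_R1 = (9 - 8.654)²/20 = 0.005991 W
  P_R2 = (8.654 - 0)²/500 = 0.1498 W
P_total = P_R1 + P_R2 = 0.1558 W

Final answer: 0.1558 W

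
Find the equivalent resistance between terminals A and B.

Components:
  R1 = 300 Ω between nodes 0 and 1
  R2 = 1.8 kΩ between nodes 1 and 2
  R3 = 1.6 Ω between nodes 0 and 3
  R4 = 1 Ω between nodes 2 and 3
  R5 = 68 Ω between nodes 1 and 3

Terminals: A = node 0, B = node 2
The network is not a plain series/parallel combination. Inject a 1 A test current into terminal A (node 0) and return it from terminal B (node 2); then R_eq = V_A / (1 A).
Nodal analysis, taking node 2 as the 0 V reference.
Current source I_test pushes 1 A into node 0 and draws it out of node 2.
KCL at each unknown node (sum of currents leaving = 0; resistances in Ω):
  Node 0: (V_0 - V_1)/300 + (V_0 - V_3)/1.6 - 1 = 0
  Node 1: (V_1 - V_0)/300 + (V_1 - 0)/1800 + (V_1 - V_3)/68 = 0
  Node 3: (V_3 - V_0)/1.6 + (V_3 - V_1)/68 + (V_3 - 0)/1 = 0
Collecting terms (coefficients in siemens):
  0.6283·V_0 - 0.003333·V_1 - 0.625·V_3 = 1
  0.01859·V_1 - 0.003333·V_0 - 0.01471·V_3 = 0
  1.64·V_3 - 0.625·V_0 - 0.01471·V_1 = 0
Solving these 3 simultaneous equations (Gaussian elimination) gives:
  V_0 = 2.592 V, V_1 = 1.255 V, V_3 = 0.9993 V
R_eq = V_0 / 1 A = 2.592 Ω

Final answer: 2.592 Ω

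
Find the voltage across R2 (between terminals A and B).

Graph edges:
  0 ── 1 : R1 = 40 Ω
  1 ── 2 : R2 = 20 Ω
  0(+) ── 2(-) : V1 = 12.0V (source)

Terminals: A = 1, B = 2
R1 and R2 are in series across V1 (node 0 → node 1 → node 2), and the output A–B is taken across R2, so this is a voltage divider.
Series current: I = V1/(R1 + R2) = 12/(40 + 20) = 12/60 = 0.2 A
V_R2 = I × R2 = V1 × R2/(R1 + R2) = 12 × 20/60 = 4 V

Final answer: 4 V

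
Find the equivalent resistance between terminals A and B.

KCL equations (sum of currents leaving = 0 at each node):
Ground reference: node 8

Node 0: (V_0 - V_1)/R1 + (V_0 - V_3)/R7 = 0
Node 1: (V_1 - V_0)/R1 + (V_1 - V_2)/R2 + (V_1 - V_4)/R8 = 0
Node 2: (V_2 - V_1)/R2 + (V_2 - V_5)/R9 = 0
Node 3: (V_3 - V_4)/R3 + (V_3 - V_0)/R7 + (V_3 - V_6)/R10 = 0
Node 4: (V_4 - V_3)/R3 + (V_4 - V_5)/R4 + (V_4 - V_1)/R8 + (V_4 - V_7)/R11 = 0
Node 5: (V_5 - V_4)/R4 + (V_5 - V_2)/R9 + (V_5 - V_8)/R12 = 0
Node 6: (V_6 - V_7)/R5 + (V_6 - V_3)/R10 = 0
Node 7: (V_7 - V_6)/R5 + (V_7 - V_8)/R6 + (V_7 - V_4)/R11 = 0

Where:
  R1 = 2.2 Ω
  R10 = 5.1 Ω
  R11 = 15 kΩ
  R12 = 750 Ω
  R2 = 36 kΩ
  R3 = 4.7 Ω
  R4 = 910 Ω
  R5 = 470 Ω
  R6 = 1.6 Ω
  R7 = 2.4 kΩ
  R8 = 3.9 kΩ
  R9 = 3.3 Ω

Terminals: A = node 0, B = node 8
The network is not a plain series/parallel combination. Inject a 1 A test current into terminal A (node 0) and return it from terminal B (node 8); then R_eq = V_A / (1 A).
Nodal analysis, taking node 8 as the 0 V reference.
Current source I_test pushes 1 A into node 0 and draws it out of node 8.
KCL at each unknown node (sum of currents leaving = 0; resistances in Ω):
  Node 0: (V_0 - V_1)/2.2 + (V_0 - V_3)/2400 - 1 = 0
  Node 1: (V_1 - V_0)/2.2 + (V_1 - V_2)/36000 + (V_1 - V_4)/3900 = 0
  Node 2: (V_2 - V_1)/36000 + (V_2 - V_5)/3.3 = 0
  Node 3: (V_3 - V_0)/2400 + (V_3 - V_4)/4.7 + (V_3 - V_6)/5.1 = 0
  Node 4: (V_4 - V_1)/3900 + (V_4 - V_3)/4.7 + (V_4 - V_5)/910 + (V_4 - V_7)/15000 = 0
  Node 5: (V_5 - V_2)/3.3 + (V_5 - V_4)/910 + (V_5 - 0)/750 = 0
  Node 6: (V_6 - V_3)/5.1 + (V_6 - V_7)/470 = 0
  Node 7: (V_7 - V_4)/15000 + (V_7 - V_6)/470 + (V_7 - 0)/1.6 = 0
Collecting terms (coefficients in siemens):
  0.455·V_0 - 0.4545·V_1 - 0.0004167·V_3 = 1
  0.4548·V_1 - 0.4545·V_0 - 0.00002778·V_2 - 0.0002564·V_4 = 0
  0.3031·V_2 - 0.00002778·V_1 - 0.303·V_5 = 0
  0.4093·V_3 - 0.0004167·V_0 - 0.2128·V_4 - 0.1961·V_6 = 0
  0.2142·V_4 - 0.0002564·V_1 - 0.2128·V_3 - 0.001099·V_5 - 0.00006667·V_7 = 0
  0.3055·V_5 - 0.303·V_2 - 0.001099·V_4 = 0
  0.1982·V_6 - 0.1961·V_3 - 0.002128·V_7 = 0
  0.6272·V_7 - 0.00006667·V_4 - 0.002128·V_6 = 0
Solving these 8 simultaneous equations (Gaussian elimination) gives:
  V_0 = 1773 V, V_1 = 1772 V, V_2 = 177.9 V, V_3 = 352.5 V
  V_4 = 353.2 V, V_5 = 177.8 V, V_6 = 348.8 V, V_7 = 1.221 V
R_eq = V_0 / 1 A = 1773 Ω = 1.773 kΩ

Final answer: 1.773 kΩ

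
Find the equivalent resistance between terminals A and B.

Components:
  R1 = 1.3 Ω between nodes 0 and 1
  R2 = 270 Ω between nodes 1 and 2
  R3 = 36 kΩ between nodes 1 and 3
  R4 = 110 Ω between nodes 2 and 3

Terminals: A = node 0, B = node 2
Reduce the network between node 0 (A) and node 2 (B) by series/parallel combination:
  Rs1 = R3 + R4 (series, joined only at node 3) = 36000 + 110 = 36110 Ω
  Rp1 = R2 ‖ Rs1 (parallel, both between nodes 1 and 2) = 1/(1/270 + 1/36110) = 268 Ω
  Rs2 = R1 + Rp1 (series, joined only at node 1) = 1.3 + 268 = 269.3 Ω
R_eq = 269.3 Ω

Final answer: 269.3 Ω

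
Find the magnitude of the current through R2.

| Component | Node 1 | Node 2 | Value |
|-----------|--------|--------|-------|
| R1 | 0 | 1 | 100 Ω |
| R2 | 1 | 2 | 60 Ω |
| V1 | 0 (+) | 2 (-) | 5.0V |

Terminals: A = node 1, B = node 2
Nodal analysis, taking node 2 as the 0 V reference.
Source V1 fixes V_0 = 5 V.
KCL at each unknown node (sum of currents leaving = 0; resistances in Ω):
  Node 1: (V_1 - 5)/100 + (V_1 - 0)/60 = 0
Collecting terms: 0.02667 × V_1 = 0.05  =>  V_1 = 1.875 V
I_R2 = (V_1 - V_2)/R2 = (1.875 - 0)/60 = 0.03125 A
|I_R2| = 0.03125 A

Final answer: |I_R2| = 0.03125 A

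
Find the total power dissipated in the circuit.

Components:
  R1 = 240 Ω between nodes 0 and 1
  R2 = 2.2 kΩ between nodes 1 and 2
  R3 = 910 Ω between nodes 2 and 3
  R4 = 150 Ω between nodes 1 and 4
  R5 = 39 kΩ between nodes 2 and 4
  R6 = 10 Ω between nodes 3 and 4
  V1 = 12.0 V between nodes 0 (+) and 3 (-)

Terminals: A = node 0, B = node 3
Nodal analysis, taking node 3 as the 0 V reference.
Source V1 fixes V_0 = 12 V.
KCL at each unknown node (sum of currents leaving = 0; resistances in Ω):
  Node 1: (V_1 - 12)/240 + (V_1 - V_2)/2200 + (V_1 - V_4)/150 = 0
  Node 2: (V_2 - V_1)/2200 + (V_2 - 0)/910 + (V_2 - V_4)/39000 = 0
  Node 4: (V_4 - V_1)/150 + (V_4 - V_2)/39000 + (V_4 - 0)/10 = 0
Collecting terms (coefficients in siemens):
  0.01129·V_1 - 0.0004545·V_2 - 0.006667·V_4 = 0.05
  0.001579·V_2 - 0.0004545·V_1 - 0.00002564·V_4 = 0
  0.1067·V_4 - 0.006667·V_1 - 0.00002564·V_2 = 0
Solving these 3 simultaneous equations (Gaussian elimination) gives:
  V_1 = 4.656 V, V_2 = 1.345 V, V_4 = 0.2912 V
Power in each resistor, P = (ΔV)²/R:
  P_R1 = (12 - 4.656)²/240 = 0.2247 W
  P_R2 = (4.656 - 1.345)²/2200 = 0.004982 W
  P_R3 = (1.345 - 0)²/910 = 0.001988 W
  P_R4 = (4.656 - 0.2912)²/150 = 0.127 W
  P_R5 = (1.345 - 0.2912)²/39000 = 0.00002847 W
  P_R6 = (0 - 0.2912)²/10 = 0.008482 W
P_total = P_R1 + P_R2 + P_R3 + P_R4 + P_R5 + P_R6 = 0.3672 W

Final answer: 0.3672 W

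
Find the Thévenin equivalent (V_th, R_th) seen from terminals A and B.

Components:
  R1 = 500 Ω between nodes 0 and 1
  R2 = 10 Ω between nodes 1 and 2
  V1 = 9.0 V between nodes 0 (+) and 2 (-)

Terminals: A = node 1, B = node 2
Step 1 — V_th is the open-circuit voltage V_A - V_B (nothing connected across the terminals).
Nodal analysis, taking node 2 as the 0 V reference.
Source V1 fixes V_0 = 9 V.
KCL at each unknown node (sum of currents leaving = 0; resistances in Ω):
  Node 1: (V_1 - 9)/500 + (V_1 - 0)/10 = 0
Collecting terms: 0.102 × V_1 = 0.018  =>  V_1 = 0.1765 V
V_th = V_1 - V_2 = 0.1765 - 0 = 0.1765 V
Step 2 — R_th: zero the source — replace V1 by a short circuit (node 2 merges into node 0) — and find the resistance seen between A (node 1) and B (node 0).
Reduce the network between node 1 (A) and node 0 (B) by series/parallel combination:
  Rp1 = R1 ‖ R2 (parallel, both between nodes 0 and 1) = 1/(1/500 + 1/10) = 9.804 Ω
R_th = 9.804 Ω

Final answer: V_th = 0.1765 V, R_th = 9.804 Ω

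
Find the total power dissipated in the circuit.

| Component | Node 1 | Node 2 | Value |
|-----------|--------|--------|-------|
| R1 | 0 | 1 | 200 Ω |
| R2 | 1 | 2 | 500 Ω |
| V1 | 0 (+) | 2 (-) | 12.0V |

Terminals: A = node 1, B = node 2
Nodal analysis, taking node 2 as the 0 V reference.
Source V1 fixes V_0 = 12 V.
KCL at each unknown node (sum of currents leaving = 0; resistances in Ω):
  Node 1: (V_1 - 12)/200 + (V_1 - 0)/500 = 0
Collecting terms: 0.007 × V_1 = 0.06  =>  V_1 = 8.571 V
Power in each resistor, P = (ΔV)²/R:
  P_R1 = (12 - 8.571)²/200 = 0.05878 W
  P_R2 = (8.571 - 0)²/500 = 0.1469 W
P_total = P_R1 + P_R2 = 0.2057 W

Final answer: 0.2057 W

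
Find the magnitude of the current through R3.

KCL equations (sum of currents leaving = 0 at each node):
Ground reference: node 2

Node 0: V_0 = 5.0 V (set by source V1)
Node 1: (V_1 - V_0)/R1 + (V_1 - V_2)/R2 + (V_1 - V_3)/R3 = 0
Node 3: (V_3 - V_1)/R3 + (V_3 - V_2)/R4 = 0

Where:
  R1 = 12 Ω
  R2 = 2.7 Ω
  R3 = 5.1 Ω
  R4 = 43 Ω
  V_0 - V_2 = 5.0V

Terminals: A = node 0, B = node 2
Nodal analysis, taking node 2 as the 0 V reference.
Source V1 fixes V_0 = 5 V.
KCL at each unknown node (sum of currents leaving = 0; resistances in Ω):
  Node 1: (V_1 - 5)/12 + (V_1 - 0)/2.7 + (V_1 - V_3)/5.1 = 0
  Node 3: (V_3 - V_1)/5.1 + (V_3 - 0)/43 = 0
Collecting terms (coefficients in siemens):
  0.6498·V_1 - 0.1961·V_3 = 0.4167
  0.2193·V_3 - 0.1961·V_1 = 0
Determinant D = (0.6498)(0.2193) - (-0.1961)(-0.1961) = 0.1041
V_1 = [(0.4167)(0.2193) - (-0.1961)(0)]/D = 0.8781 V
V_3 = [(0.6498)(0) - (0.4167)(-0.1961)]/D = 0.785 V
I_R3 = (V_1 - V_3)/R3 = (0.8781 - 0.785)/5.1 = 0.01826 A
|I_R3| = 0.01826 A

Final answer: |I_R3| = 0.01826 A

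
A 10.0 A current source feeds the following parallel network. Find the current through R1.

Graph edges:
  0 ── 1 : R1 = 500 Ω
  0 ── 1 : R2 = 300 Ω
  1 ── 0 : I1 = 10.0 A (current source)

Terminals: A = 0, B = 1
All resistors sit directly between nodes 0 and 1, so they are in parallel and share one voltage V; the full source current 10 A splits among them.
1/R_par = 1/500 + 1/300 = 0.005333 S  =>  R_par = 187.5 Ω
V = I × R_par = 10 × 187.5 = 1875 V
I_R1 = V/R1 = 1875/500 = 3.75 A

Final answer: 3.75 A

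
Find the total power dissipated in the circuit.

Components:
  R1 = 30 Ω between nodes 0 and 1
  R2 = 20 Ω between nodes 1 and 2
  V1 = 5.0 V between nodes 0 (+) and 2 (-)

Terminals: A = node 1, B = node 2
Nodal analysis, taking node 2 as the 0 V reference.
Source V1 fixes V_0 = 5 V.
KCL at each unknown node (sum of currents leaving = 0; resistances in Ω):
  Node 1: (V_1 - 5)/30 + (V_1 - 0)/20 = 0
Collecting terms: 0.08333 × V_1 = 0.1667  =>  V_1 = 2 V
Power in each resistor, P = (ΔV)²/R:
  P_R1 = (5 - 2)²/30 = 0.3 W
  P_R2 = (2 - 0)²/20 = 0.2 W
P_total = P_R1 + P_R2 = 0.5 W

Final answer: 0.5 W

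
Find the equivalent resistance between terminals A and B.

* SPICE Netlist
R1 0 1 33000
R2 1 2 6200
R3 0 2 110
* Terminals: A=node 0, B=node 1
Reduce the network between node 0 (A) and node 1 (B) by series/parallel combination:
  Rs1 = R3 + R2 (series, joined only at node 2) = 110 + 6200 = 6310 Ω
  Rp1 = R1 ‖ Rs1 (parallel, both between nodes 0 and 1) = 1/(1/33000 + 1/6310) = 5297 Ω
R_eq = 5.297 kΩ

Final answer: 5.297 kΩ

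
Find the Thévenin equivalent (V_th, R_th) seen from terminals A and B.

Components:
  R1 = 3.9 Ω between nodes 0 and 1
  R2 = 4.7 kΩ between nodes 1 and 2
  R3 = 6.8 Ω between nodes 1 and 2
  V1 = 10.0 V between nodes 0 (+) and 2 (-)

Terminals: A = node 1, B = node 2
Step 1 — V_th is the open-circuit voltage V_A - V_B (nothing connected across the terminals).
Nodal analysis, taking node 2 as the 0 V reference.
Source V1 fixes V_0 = 10 V.
KCL at each unknown node (sum of currents leaving = 0; resistances in Ω):
  Node 1: (V_1 - 10)/3.9 + (V_1 - 0)/4700 + (V_1 - 0)/6.8 = 0
Collecting terms: 0.4037 × V_1 = 2.564  =>  V_1 = 6.352 V
V_th = V_1 - V_2 = 6.352 - 0 = 6.352 V
Step 2 — R_th: zero the source — replace V1 by a short circuit (node 2 merges into node 0) — and find the resistance seen between A (node 1) and B (node 0).
Reduce the network between node 1 (A) and node 0 (B) by series/parallel combination:
  Rp1 = R1 ‖ R2 ‖ R3 (parallel, all between nodes 0 and 1) = 1/(1/3.9 + 1/4700 + 1/6.8) = 2.477 Ω
R_th = 2.477 Ω

Final answer: V_th = 6.352 V, R_th = 2.477 Ω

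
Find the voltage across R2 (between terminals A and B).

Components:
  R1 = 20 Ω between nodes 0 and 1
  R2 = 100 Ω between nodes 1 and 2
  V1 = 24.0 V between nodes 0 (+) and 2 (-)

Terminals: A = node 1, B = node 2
R1 and R2 are in series across V1 (node 0 → node 1 → node 2), and the output A–B is taken across R2, so this is a voltage divider.
Series current: I = V1/(R1 + R2) = 24/(20 + 100) = 24/120 = 0.2 A
V_R2 = I × R2 = V1 × R2/(R1 + R2) = 24 × 100/120 = 20 V

Final answer: 20 V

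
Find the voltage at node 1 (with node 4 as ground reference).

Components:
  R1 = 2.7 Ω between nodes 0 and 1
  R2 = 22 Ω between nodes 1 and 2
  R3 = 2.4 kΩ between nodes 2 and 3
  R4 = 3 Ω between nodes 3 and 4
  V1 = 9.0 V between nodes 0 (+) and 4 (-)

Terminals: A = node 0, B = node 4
Nodal analysis, taking node 4 as the 0 V reference.
Source V1 fixes V_0 = 9 V.
KCL at each unknown node (sum of currents leaving = 0; resistances in Ω):
  Node 1: (V_1 - 9)/2.7 + (V_1 - V_2)/22 = 0
  Node 2: (V_2 - V_1)/22 + (V_2 - V_3)/2400 = 0
  Node 3: (V_3 - V_2)/2400 + (V_3 - 0)/3 = 0
Collecting terms (coefficients in siemens):
  0.4158·V_1 - 0.04545·V_2 = 3.333
  0.04587·V_2 - 0.04545·V_1 - 0.0004167·V_3 = 0
  0.3337·V_3 - 0.0004167·V_2 = 0
Solving these 3 simultaneous equations (Gaussian elimination) gives:
  V_1 = 8.99 V, V_2 = 8.908 V, V_3 = 0.01112 V
The requested potential is V_1 = 8.99 V.

Final answer: V_1 = 8.99 V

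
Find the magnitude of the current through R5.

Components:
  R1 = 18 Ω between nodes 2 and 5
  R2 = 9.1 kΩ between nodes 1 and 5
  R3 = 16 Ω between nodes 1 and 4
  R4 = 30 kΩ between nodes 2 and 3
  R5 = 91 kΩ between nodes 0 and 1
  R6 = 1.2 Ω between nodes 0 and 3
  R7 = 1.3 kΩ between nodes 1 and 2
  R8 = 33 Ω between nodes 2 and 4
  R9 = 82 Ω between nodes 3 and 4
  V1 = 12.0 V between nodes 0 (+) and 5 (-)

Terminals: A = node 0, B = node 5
Nodal analysis, taking node 5 as the 0 V reference.
Source V1 fixes V_0 = 12 V.
KCL at each unknown node (sum of currents leaving = 0; resistances in Ω):
  Node 1: (V_1 - 0)/9100 + (V_1 - V_4)/16 + (V_1 - 12)/91000 + (V_1 - V_2)/1300 = 0
  Node 2: (V_2 - 0)/18 + (V_2 - V_3)/30000 + (V_2 - V_1)/1300 + (V_2 - V_4)/33 = 0
  Node 3: (V_3 - V_2)/30000 + (V_3 - 12)/1.2 + (V_3 - V_4)/82 = 0
  Node 4: (V_4 - V_1)/16 + (V_4 - V_2)/33 + (V_4 - V_3)/82 = 0
Collecting terms (coefficients in siemens):
  0.06339·V_1 - 0.0007692·V_2 - 0.0625·V_4 = 0.0001319
  0.08666·V_2 - 0.0007692·V_1 - 0.00003333·V_3 - 0.0303·V_4 = 0
  0.8456·V_3 - 0.00003333·V_2 - 0.0122·V_4 = 10
  0.105·V_4 - 0.0625·V_1 - 0.0303·V_2 - 0.0122·V_3 = 0
Solving these 4 simultaneous equations (Gaussian elimination) gives:
  V_1 = 4.465 V, V_2 = 1.62 V, V_3 = 11.89 V, V_4 = 4.506 V
I_R5 = (V_0 - V_1)/R5 = (12 - 4.465)/91000 = 0.0000828 A
|I_R5| = 0.0000828 A

Final answer: |I_R5| = 8.28e-05 A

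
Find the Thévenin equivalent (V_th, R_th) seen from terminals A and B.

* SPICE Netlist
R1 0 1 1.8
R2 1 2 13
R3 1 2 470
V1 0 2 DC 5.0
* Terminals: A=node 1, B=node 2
Step 1 — V_th is the open-circuit voltage V_A - V_B (nothing connected across the terminals).
Nodal analysis, taking node 2 as the 0 V reference.
Source V1 fixes V_0 = 5 V.
KCL at each unknown node (sum of currents leaving = 0; resistances in Ω):
  Node 1: (V_1 - 5)/1.8 + (V_1 - 0)/13 + (V_1 - 0)/470 = 0
Collecting terms: 0.6346 × V_1 = 2.778  =>  V_1 = 4.377 V
V_th = V_1 - V_2 = 4.377 - 0 = 4.377 V
Step 2 — R_th: zero the source — replace V1 by a short circuit (node 2 merges into node 0) — and find the resistance seen between A (node 1) and B (node 0).
Reduce the network between node 1 (A) and node 0 (B) by series/parallel combination:
  Rp1 = R1 ‖ R2 ‖ R3 (parallel, all between nodes 0 and 1) = 1/(1/1.8 + 1/13 + 1/470) = 1.576 Ω
R_th = 1.576 Ω

Final answer: V_th = 4.377 V, R_th = 1.576 Ω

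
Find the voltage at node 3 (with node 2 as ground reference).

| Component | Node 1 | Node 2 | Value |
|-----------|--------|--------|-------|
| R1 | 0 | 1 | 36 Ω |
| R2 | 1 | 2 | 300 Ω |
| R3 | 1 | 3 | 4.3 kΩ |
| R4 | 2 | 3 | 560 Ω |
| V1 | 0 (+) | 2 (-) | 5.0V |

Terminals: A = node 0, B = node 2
Nodal analysis, taking node 2 as the 0 V reference.
Source V1 fixes V_0 = 5 V.
KCL at each unknown node (sum of currents leaving = 0; resistances in Ω):
  Node 1: (V_1 - 5)/36 + (V_1 - 0)/300 + (V_1 - V_3)/4300 = 0
  Node 3: (V_3 - V_1)/4300 + (V_3 - 0)/560 = 0
Collecting terms (coefficients in siemens):
  0.03134·V_1 - 0.0002326·V_3 = 0.1389
  0.002018·V_3 - 0.0002326·V_1 = 0
Determinant D = (0.03134)(0.002018) - (-0.0002326)(-0.0002326) = 0.00006321
V_1 = [(0.1389)(0.002018) - (-0.0002326)(0)]/D = 4.435 V
V_3 = [(0.03134)(0) - (0.1389)(-0.0002326)]/D = 0.511 V
The requested potential is V_3 = 0.511 V.

Final answer: V_3 = 0.511 V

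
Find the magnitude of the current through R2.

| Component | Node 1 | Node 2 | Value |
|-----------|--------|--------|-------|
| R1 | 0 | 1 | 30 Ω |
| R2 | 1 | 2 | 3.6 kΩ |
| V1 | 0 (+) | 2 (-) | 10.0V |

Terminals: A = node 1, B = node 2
Nodal analysis, taking node 2 as the 0 V reference.
Source V1 fixes V_0 = 10 V.
KCL at each unknown node (sum of currents leaving = 0; resistances in Ω):
  Node 1: (V_1 - 10)/30 + (V_1 - 0)/3600 = 0
Collecting terms: 0.03361 × V_1 = 0.3333  =>  V_1 = 9.917 V
I_R2 = (V_1 - V_2)/R2 = (9.917 - 0)/3600 = 0.002755 A
|I_R2| = 0.002755 A

Final answer: |I_R2| = 0.002755 A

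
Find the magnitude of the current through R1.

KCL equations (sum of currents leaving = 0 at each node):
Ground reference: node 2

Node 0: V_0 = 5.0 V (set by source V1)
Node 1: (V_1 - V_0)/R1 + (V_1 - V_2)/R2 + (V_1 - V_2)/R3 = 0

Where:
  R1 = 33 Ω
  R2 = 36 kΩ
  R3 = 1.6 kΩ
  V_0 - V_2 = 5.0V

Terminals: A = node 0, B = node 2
Nodal analysis, taking node 2 as the 0 V reference.
Source V1 fixes V_0 = 5 V.
KCL at each unknown node (sum of currents leaving = 0; resistances in Ω):
  Node 1: (V_1 - 5)/33 + (V_1 - 0)/36000 + (V_1 - 0)/1600 = 0
Collecting terms: 0.03096 × V_1 = 0.1515  =>  V_1 = 4.895 V
I_R1 = (V_0 - V_1)/R1 = (5 - 4.895)/33 = 0.003195 A
|I_R1| = 0.003195 A

Final answer: |I_R1| = 0.003195 A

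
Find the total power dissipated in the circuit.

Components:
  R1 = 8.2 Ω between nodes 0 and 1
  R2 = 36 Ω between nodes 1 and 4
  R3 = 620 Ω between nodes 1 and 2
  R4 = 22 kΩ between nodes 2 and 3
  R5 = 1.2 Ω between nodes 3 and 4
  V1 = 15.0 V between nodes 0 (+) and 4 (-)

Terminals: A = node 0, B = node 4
Nodal analysis, taking node 4 as the 0 V reference.
Source V1 fixes V_0 = 15 V.
KCL at each unknown node (sum of currents leaving = 0; resistances in Ω):
  Node 1: (V_1 - 15)/8.2 + (V_1 - 0)/36 + (V_1 - V_2)/620 = 0
  Node 2: (V_2 - V_1)/620 + (V_2 - V_3)/22000 = 0
  Node 3: (V_3 - V_2)/22000 + (V_3 - 0)/1.2 = 0
Collecting terms (coefficients in siemens):
  0.1513·V_1 - 0.001613·V_2 = 1.829
  0.001658·V_2 - 0.001613·V_1 - 0.00004545·V_3 = 0
  0.8334·V_3 - 0.00004545·V_2 = 0
Solving these 3 simultaneous equations (Gaussian elimination) gives:
  V_1 = 12.21 V, V_2 = 11.88 V, V_3 = 0.0006479 V
Power in each resistor, P = (ΔV)²/R:
  P_R1 = (15 - 12.21)²/8.2 = 0.9468 W
  P_R2 = (12.21 - 0)²/36 = 4.144 W
  P_R3 = (12.21 - 11.88)²/620 = 0.0001807 W
  P_R4 = (11.88 - 0.0006479)²/22000 = 0.006413 W
  P_R5 = (0.0006479 - 0)²/1.2 = 0.0000003498 W
P_total = P_R1 + P_R2 + P_R3 + P_R4 + P_R5 = 5.097 W

Final answer: 5.097 W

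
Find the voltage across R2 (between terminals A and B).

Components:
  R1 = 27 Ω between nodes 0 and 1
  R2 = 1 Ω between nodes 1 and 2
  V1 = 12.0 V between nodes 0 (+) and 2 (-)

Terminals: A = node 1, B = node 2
R1 and R2 are in series across V1 (node 0 → node 1 → node 2), and the output A–B is taken across R2, so this is a voltage divider.
Series current: I = V1/(R1 + R2) = 12/(27 + 1) = 12/28 = 0.4286 A
V_R2 = I × R2 = V1 × R2/(R1 + R2) = 12 × 1/28 = 0.4286 V

Final answer: 0.4286 V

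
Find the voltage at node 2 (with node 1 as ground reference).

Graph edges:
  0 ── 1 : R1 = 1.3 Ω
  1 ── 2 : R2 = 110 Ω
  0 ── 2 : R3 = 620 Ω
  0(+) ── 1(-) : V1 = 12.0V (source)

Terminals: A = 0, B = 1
Nodal analysis, taking node 1 as the 0 V reference.
Source V1 fixes V_0 = 12 V.
KCL at each unknown node (sum of currents leaving = 0; resistances in Ω):
  Node 2: (V_2 - 0)/110 + (V_2 - 12)/620 = 0
Collecting terms: 0.0107 × V_2 = 0.01935  =>  V_2 = 1.808 V
The requested potential is V_2 = 1.808 V.

Final answer: V_2 = 1.808 V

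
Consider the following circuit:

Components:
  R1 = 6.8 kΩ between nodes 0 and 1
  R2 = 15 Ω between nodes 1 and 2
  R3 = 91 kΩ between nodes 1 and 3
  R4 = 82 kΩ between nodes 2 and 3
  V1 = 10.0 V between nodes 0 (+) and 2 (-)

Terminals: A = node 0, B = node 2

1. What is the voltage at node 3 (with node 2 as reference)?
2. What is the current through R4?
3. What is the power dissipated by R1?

Nodal analysis, taking node 2 as the 0 V reference.
Source V1 fixes V_0 = 10 V.
KCL at each unknown node (sum of currents leaving = 0; resistances in Ω):
  Node 1: (V_1 - 10)/6800 + (V_1 - 0)/15 + (V_1 - V_3)/91000 = 0
  Node 3: (V_3 - V_1)/91000 + (V_3 - 0)/82000 = 0
Collecting terms (coefficients in siemens):
  0.06682·V_1 - 0.00001099·V_3 = 0.001471
  0.00002318·V_3 - 0.00001099·V_1 = 0
Determinant D = (0.06682)(0.00002318) - (-0.00001099)(-0.00001099) = 0.000001549
V_1 = [(0.001471)(0.00002318) - (-0.00001099)(0)]/D = 0.02201 V
V_3 = [(0.06682)(0) - (0.001471)(-0.00001099)]/D = 0.01043 V
Part 1:
  Read off the nodal solution: V_3 = 0.01043 V
Part 2:
  I_R4 = (V_2 - V_3)/R4 = (0 - 0.01043)/82000 = -0.0000001272 A
  Magnitude: I_R4 = 0.0000001272 A
Part 3:
  I_R1 = (V_0 - V_1)/R1 = (10 - 0.02201)/6800 = 0.001467 A
  P_R1 = I_R1² × R1 = (0.001467)² × 6800 = 0.01464 W

Final answers:
1. V_3 = 0.01043 V
2. I_R4 = 1.272e-07 A
3. P_R1 = 0.01464 W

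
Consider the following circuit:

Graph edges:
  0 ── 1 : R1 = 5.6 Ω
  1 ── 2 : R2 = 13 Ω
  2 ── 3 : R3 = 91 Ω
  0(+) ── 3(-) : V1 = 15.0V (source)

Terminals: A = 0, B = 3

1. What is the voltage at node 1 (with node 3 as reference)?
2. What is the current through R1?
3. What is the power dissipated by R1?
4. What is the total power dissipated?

Nodal analysis, taking node 3 as the 0 V reference.
Source V1 fixes V_0 = 15 V.
KCL at each unknown node (sum of currents leaving = 0; resistances in Ω):
  Node 1: (V_1 - 15)/5.6 + (V_1 - V_2)/13 = 0
  Node 2: (V_2 - V_1)/13 + (V_2 - 0)/91 = 0
Collecting terms (coefficients in siemens):
  0.2555·V_1 - 0.07692·V_2 = 2.679
  0.08791·V_2 - 0.07692·V_1 = 0
Determinant D = (0.2555)(0.08791) - (-0.07692)(-0.07692) = 0.01654
V_1 = [(2.679)(0.08791) - (-0.07692)(0)]/D = 14.23 V
V_2 = [(0.2555)(0) - (2.679)(-0.07692)]/D = 12.45 V
Part 1:
  Read off the nodal solution: V_1 = 14.23 V
Part 2:
  I_R1 = (V_0 - V_1)/R1 = (15 - 14.23)/5.6 = 0.1369 A
  Magnitude: I_R1 = 0.1369 A
Part 3:
  I_R1 = (V_0 - V_1)/R1 = (15 - 14.23)/5.6 = 0.1369 A
  P_R1 = I_R1² × R1 = (0.1369)² × 5.6 = 0.1049 W
Part 4:
  Power in each resistor, P = (ΔV)²/R:
    P_R1 = (15 - 14.23)²/5.6 = 0.1049 W
    P_R2 = (14.23 - 12.45)²/13 = 0.2435 W
    P_R3 = (12.45 - 0)²/91 = 1.705 W
  P_total = P_R1 + P_R2 + P_R3 = 2.053 W

Final answers:
1. V_1 = 14.23 V
2. I_R1 = 0.1369 A
3. P_R1 = 0.1049 W
4. P_total = 2.053 W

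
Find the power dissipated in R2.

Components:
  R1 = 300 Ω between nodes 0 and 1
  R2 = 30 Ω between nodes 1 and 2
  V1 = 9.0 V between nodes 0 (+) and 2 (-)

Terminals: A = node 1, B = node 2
Nodal analysis, taking node 2 as the 0 V reference.
Source V1 fixes V_0 = 9 V.
KCL at each unknown node (sum of currents leaving = 0; resistances in Ω):
  Node 1: (V_1 - 9)/300 + (V_1 - 0)/30 = 0
Collecting terms: 0.03667 × V_1 = 0.03  =>  V_1 = 0.8182 V
I_R2 = (V_1 - V_2)/R2 = (0.8182 - 0)/30 = 0.02727 A
P_R2 = I_R2² × R2 = (0.02727)² × 30 = 0.02231 W

Final answer: 0.02231 W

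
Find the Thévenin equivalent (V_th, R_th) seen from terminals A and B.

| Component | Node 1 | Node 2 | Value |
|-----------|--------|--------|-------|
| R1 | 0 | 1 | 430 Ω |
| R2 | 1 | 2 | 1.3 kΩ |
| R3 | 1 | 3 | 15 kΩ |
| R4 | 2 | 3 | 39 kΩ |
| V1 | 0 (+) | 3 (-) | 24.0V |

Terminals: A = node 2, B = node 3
Step 1 — V_th is the open-circuit voltage V_A - V_B (nothing connected across the terminals).
Nodal analysis, taking node 3 as the 0 V reference.
Source V1 fixes V_0 = 24 V.
KCL at each unknown node (sum of currents leaving = 0; resistances in Ω):
  Node 1: (V_1 - 24)/430 + (V_1 - V_2)/1300 + (V_1 - 0)/15000 = 0
  Node 2: (V_2 - V_1)/1300 + (V_2 - 0)/39000 = 0
Collecting terms (coefficients in siemens):
  0.003161·V_1 - 0.0007692·V_2 = 0.05581
  0.0007949·V_2 - 0.0007692·V_1 = 0
Determinant D = (0.003161)(0.0007949) - (-0.0007692)(-0.0007692) = 0.000001921
V_1 = [(0.05581)(0.0007949) - (-0.0007692)(0)]/D = 23.09 V
V_2 = [(0.003161)(0) - (0.05581)(-0.0007692)]/D = 22.35 V
V_th = V_2 - V_3 = 22.35 - 0 = 22.35 V
Step 2 — R_th: zero the source — replace V1 by a short circuit (node 3 merges into node 0) — and find the resistance seen between A (node 2) and B (node 0).
Reduce the network between node 2 (A) and node 0 (B) by series/parallel combination:
  Rp1 = R1 ‖ R3 (parallel, both between nodes 0 and 1) = 1/(1/430 + 1/15000) = 418 Ω
  Rs1 = R2 + Rp1 (series, joined only at node 1) = 1300 + 418 = 1718 Ω
  Rp2 = R4 ‖ Rs1 (parallel, both between nodes 0 and 2) = 1/(1/39000 + 1/1718) = 1646 Ω
R_th = 1.646 kΩ

Final answer: V_th = 22.35 V, R_th = 1.646 kΩ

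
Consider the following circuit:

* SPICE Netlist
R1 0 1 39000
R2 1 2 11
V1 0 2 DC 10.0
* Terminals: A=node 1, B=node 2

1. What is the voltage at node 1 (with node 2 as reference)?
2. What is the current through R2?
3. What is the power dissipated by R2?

Nodal analysis, taking node 2 as the 0 V reference.
Source V1 fixes V_0 = 10 V.
KCL at each unknown node (sum of currents leaving = 0; resistances in Ω):
  Node 1: (V_1 - 10)/39000 + (V_1 - 0)/11 = 0
Collecting terms: 0.09093 × V_1 = 0.0002564  =>  V_1 = 0.00282 V
Part 1:
  Read off the nodal solution: V_1 = 0.00282 V
Part 2:
  I_R2 = (V_1 - V_2)/R2 = (0.00282 - 0)/11 = 0.0002563 A
  Magnitude: I_R2 = 0.0002563 A
Part 3:
  I_R2 = (V_1 - V_2)/R2 = (0.00282 - 0)/11 = 0.0002563 A
  P_R2 = I_R2² × R2 = (0.0002563)² × 11 = 0.0000007228 W

Final answers:
1. V_1 = 0.00282 V
2. I_R2 = 0.0002563 A
3. P_R2 = 7.228e-07 W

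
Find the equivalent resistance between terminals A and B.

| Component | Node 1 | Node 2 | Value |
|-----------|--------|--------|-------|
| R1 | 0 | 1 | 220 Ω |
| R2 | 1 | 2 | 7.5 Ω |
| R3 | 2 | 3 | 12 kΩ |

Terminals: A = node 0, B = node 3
Reduce the network between node 0 (A) and node 3 (B) by series/parallel combination:
  Rs1 = R1 + R2 (series, joined only at node 1) = 220 + 7.5 = 227.5 Ω
  Rs2 = R3 + Rs1 (series, joined only at node 2) = 12000 + 227.5 = 12230 Ω
R_eq = 12.23 kΩ

Final answer: 12.23 kΩ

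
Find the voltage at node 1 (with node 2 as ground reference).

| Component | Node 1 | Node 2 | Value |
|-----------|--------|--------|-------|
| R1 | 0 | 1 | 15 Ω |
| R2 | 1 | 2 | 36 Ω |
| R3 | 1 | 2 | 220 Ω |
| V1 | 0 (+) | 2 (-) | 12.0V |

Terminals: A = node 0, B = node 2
Nodal analysis, taking node 2 as the 0 V reference.
Source V1 fixes V_0 = 12 V.
KCL at each unknown node (sum of currents leaving = 0; resistances in Ω):
  Node 1: (V_1 - 12)/15 + (V_1 - 0)/36 + (V_1 - 0)/220 = 0
Collecting terms: 0.09899 × V_1 = 0.8  =>  V_1 = 8.082 V
The requested potential is V_1 = 8.082 V.

Final answer: V_1 = 8.082 V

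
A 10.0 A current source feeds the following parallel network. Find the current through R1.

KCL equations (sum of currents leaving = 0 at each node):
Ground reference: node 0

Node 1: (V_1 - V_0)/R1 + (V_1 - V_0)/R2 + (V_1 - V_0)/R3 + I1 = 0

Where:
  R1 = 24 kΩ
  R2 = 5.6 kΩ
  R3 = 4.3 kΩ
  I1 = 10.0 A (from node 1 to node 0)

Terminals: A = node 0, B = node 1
All resistors sit directly between nodes 0 and 1, so they are in parallel and share one voltage V; the full source current 10 A splits among them.
1/R_par = 1/24000 + 1/5600 + 1/4300 = 0.0004528 S  =>  R_par = 2208 Ω
V = I × R_par = 10 × 2208 = 22080 V
I_R1 = V/R1 = 22080/24000 = 0.9202 A

Final answer: 0.9202 A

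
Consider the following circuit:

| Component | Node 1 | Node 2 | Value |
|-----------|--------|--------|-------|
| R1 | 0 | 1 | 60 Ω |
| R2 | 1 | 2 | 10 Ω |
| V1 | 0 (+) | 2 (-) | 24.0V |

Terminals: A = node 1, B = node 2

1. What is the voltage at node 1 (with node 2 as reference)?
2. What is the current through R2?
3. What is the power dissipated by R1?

Nodal analysis, taking node 2 as the 0 V reference.
Source V1 fixes V_0 = 24 V.
KCL at each unknown node (sum of currents leaving = 0; resistances in Ω):
  Node 1: (V_1 - 24)/60 + (V_1 - 0)/10 = 0
Collecting terms: 0.1167 × V_1 = 0.4  =>  V_1 = 3.429 V
Part 1:
  Read off the nodal solution: V_1 = 3.429 V
Part 2:
  I_R2 = (V_1 - V_2)/R2 = (3.429 - 0)/10 = 0.3429 A
  Magnitude: I_R2 = 0.3429 A
Part 3:
  I_R1 = (V_0 - V_1)/R1 = (24 - 3.429)/60 = 0.3429 A
  P_R1 = I_R1² × R1 = (0.3429)² × 60 = 7.053 W

Final answers:
1. V_1 = 3.429 V
2. I_R2 = 0.3429 A
3. P_R1 = 7.053 W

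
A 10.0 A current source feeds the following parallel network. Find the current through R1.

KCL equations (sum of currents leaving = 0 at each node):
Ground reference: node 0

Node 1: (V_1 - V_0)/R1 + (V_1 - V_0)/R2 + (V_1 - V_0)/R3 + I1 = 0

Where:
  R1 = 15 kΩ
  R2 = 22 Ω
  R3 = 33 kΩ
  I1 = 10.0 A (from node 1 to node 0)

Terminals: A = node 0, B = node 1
All resistors sit directly between nodes 0 and 1, so they are in parallel and share one voltage V; the full source current 10 A splits among them.
1/R_par = 1/15000 + 1/22 + 1/33000 = 0.04555 S  =>  R_par = 21.95 Ω
V = I × R_par = 10 × 21.95 = 219.5 V
I_R1 = V/R1 = 219.5/15000 = 0.01464 A

Final answer: 0.01464 A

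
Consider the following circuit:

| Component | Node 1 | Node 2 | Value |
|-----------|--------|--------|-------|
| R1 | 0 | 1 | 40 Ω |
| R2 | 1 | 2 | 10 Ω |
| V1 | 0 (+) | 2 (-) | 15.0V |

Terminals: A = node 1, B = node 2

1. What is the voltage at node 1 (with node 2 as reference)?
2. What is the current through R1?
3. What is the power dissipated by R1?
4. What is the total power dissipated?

Nodal analysis, taking node 2 as the 0 V reference.
Source V1 fixes V_0 = 15 V.
KCL at each unknown node (sum of currents leaving = 0; resistances in Ω):
  Node 1: (V_1 - 15)/40 + (V_1 - 0)/10 = 0
Collecting terms: 0.125 × V_1 = 0.375  =>  V_1 = 3 V
Part 1:
  Read off the nodal solution: V_1 = 3 V
Part 2:
  I_R1 = (V_0 - V_1)/R1 = (15 - 3)/40 = 0.3 A
  Magnitude: I_R1 = 0.3 A
Part 3:
  I_R1 = (V_0 - V_1)/R1 = (15 - 3)/40 = 0.3 A
  P_R1 = I_R1² × R1 = (0.3)² × 40 = 3.6 W
Part 4:
  Power in each resistor, P = (ΔV)²/R:
    P_R1 = (15 - 3)²/40 = 3.6 W
    P_R2 = (3 - 0)²/10 = 0.9 W
  P_total = P_R1 + P_R2 = 4.5 W

Final answers:
1. V_1 = 3 V
2. I_R1 = 0.3 A
3. P_R1 = 3.6 W
4. P_total = 4.5 W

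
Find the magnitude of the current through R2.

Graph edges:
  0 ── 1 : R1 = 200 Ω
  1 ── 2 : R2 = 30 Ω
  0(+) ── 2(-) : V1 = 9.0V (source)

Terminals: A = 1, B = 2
Nodal analysis, taking node 2 as the 0 V reference.
Source V1 fixes V_0 = 9 V.
KCL at each unknown node (sum of currents leaving = 0; resistances in Ω):
  Node 1: (V_1 - 9)/200 + (V_1 - 0)/30 = 0
Collecting terms: 0.03833 × V_1 = 0.045  =>  V_1 = 1.174 V
I_R2 = (V_1 - V_2)/R2 = (1.174 - 0)/30 = 0.03913 A
|I_R2| = 0.03913 A

Final answer: |I_R2| = 0.03913 A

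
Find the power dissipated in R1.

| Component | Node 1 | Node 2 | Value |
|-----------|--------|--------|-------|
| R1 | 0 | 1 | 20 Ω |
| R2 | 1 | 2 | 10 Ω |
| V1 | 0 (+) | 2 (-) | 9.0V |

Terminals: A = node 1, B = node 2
Nodal analysis, taking node 2 as the 0 V reference.
Source V1 fixes V_0 = 9 V.
KCL at each unknown node (sum of currents leaving = 0; resistances in Ω):
  Node 1: (V_1 - 9)/20 + (V_1 - 0)/10 = 0
Collecting terms: 0.15 × V_1 = 0.45  =>  V_1 = 3 V
I_R1 = (V_0 - V_1)/R1 = (9 - 3)/20 = 0.3 A
P_R1 = I_R1² × R1 = (0.3)² × 20 = 1.8 W

Final answer: 1.8 W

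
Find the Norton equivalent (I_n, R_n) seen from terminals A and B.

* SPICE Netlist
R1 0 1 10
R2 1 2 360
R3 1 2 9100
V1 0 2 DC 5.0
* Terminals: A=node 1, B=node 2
Find the Thévenin equivalent first; then I_n = V_th/R_th and R_n = R_th.
Step 1 — V_th is the open-circuit voltage V_A - V_B (nothing connected across the terminals).
Nodal analysis, taking node 2 as the 0 V reference.
Source V1 fixes V_0 = 5 V.
KCL at each unknown node (sum of currents leaving = 0; resistances in Ω):
  Node 1: (V_1 - 5)/10 + (V_1 - 0)/360 + (V_1 - 0)/9100 = 0
Collecting terms: 0.1029 × V_1 = 0.5  =>  V_1 = 4.86 V
V_th = V_1 - V_2 = 4.86 - 0 = 4.86 V
Step 2 — R_th: zero the source — replace V1 by a short circuit (node 2 merges into node 0) — and find the resistance seen between A (node 1) and B (node 0).
Reduce the network between node 1 (A) and node 0 (B) by series/parallel combination:
  Rp1 = R1 ‖ R2 ‖ R3 (parallel, all between nodes 0 and 1) = 1/(1/10 + 1/360 + 1/9100) = 9.719 Ω
R_th = 9.719 Ω
I_n = V_th/R_th = 4.86/9.719 = 0.5 A, and R_n = R_th = 9.719 Ω

Final answer: I_n = 0.5 A, R_n = 9.719 Ω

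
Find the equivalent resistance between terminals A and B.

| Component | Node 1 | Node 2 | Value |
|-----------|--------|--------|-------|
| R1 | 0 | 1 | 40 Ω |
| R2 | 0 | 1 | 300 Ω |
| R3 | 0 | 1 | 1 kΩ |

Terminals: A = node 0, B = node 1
Reduce the network between node 0 (A) and node 1 (B) by series/parallel combination:
  Rp1 = R1 ‖ R2 ‖ R3 (parallel, all between nodes 0 and 1) = 1/(1/40 + 1/300 + 1/1000) = 34.09 Ω
R_eq = 34.09 Ω

Final answer: 34.09 Ω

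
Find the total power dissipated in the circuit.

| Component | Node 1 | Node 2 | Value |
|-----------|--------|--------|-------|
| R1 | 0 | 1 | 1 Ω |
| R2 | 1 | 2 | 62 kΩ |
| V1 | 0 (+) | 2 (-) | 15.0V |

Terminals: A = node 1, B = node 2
Nodal analysis, taking node 2 as the 0 V reference.
Source V1 fixes V_0 = 15 V.
KCL at each unknown node (sum of currents leaving = 0; resistances in Ω):
  Node 1: (V_1 - 15)/1 + (V_1 - 0)/62000 = 0
Collecting terms: 1 × V_1 = 15  =>  V_1 = 15 V
Power in each resistor, P = (ΔV)²/R:
  P_R1 = (15 - 15)²/1 = 0.00000005853 W
  P_R2 = (15 - 0)²/62000 = 0.003629 W
P_total = P_R1 + P_R2 = 0.003629 W

Final answer: 0.003629 W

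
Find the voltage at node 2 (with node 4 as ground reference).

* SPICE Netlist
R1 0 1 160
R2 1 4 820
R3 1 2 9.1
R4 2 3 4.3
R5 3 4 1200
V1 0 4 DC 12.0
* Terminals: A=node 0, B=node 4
Nodal analysis, taking node 4 as the 0 V reference.
Source V1 fixes V_0 = 12 V.
KCL at each unknown node (sum of currents leaving = 0; resistances in Ω):
  Node 1: (V_1 - 12)/160 + (V_1 - 0)/820 + (V_1 - V_2)/9.1 = 0
  Node 2: (V_2 - V_1)/9.1 + (V_2 - V_3)/4.3 = 0
  Node 3: (V_3 - V_2)/4.3 + (V_3 - 0)/1200 = 0
Collecting terms (coefficients in siemens):
  0.1174·V_1 - 0.1099·V_2 = 0.075
  0.3424·V_2 - 0.1099·V_1 - 0.2326·V_3 = 0
  0.2334·V_3 - 0.2326·V_2 = 0
Solving these 3 simultaneous equations (Gaussian elimination) gives:
  V_1 = 9.043 V, V_2 = 8.975 V, V_3 = 8.943 V
The requested potential is V_2 = 8.975 V.

Final answer: V_2 = 8.975 V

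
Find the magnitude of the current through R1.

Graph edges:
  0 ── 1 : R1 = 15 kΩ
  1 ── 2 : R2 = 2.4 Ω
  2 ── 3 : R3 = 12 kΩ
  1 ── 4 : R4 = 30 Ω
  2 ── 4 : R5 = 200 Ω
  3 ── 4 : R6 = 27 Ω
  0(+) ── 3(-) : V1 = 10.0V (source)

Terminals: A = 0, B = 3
Nodal analysis, taking node 3 as the 0 V reference.
Source V1 fixes V_0 = 10 V.
KCL at each unknown node (sum of currents leaving = 0; resistances in Ω):
  Node 1: (V_1 - 10)/15000 + (V_1 - V_2)/2.4 + (V_1 - V_4)/30 = 0
  Node 2: (V_2 - V_1)/2.4 + (V_2 - 0)/12000 + (V_2 - V_4)/200 = 0
  Node 4: (V_4 - V_1)/30 + (V_4 - V_2)/200 + (V_4 - 0)/27 = 0
Collecting terms (coefficients in siemens):
  0.4501·V_1 - 0.4167·V_2 - 0.03333·V_4 = 0.0006667
  0.4218·V_2 - 0.4167·V_1 - 0.005·V_4 = 0
  0.07537·V_4 - 0.03333·V_1 - 0.005·V_2 = 0
Solving these 3 simultaneous equations (Gaussian elimination) gives:
  V_1 = 0.03514 V, V_2 = 0.03493 V, V_4 = 0.01786 V
I_R1 = (V_0 - V_1)/R1 = (10 - 0.03514)/15000 = 0.0006643 A
|I_R1| = 0.0006643 A

Final answer: |I_R1| = 0.0006643 A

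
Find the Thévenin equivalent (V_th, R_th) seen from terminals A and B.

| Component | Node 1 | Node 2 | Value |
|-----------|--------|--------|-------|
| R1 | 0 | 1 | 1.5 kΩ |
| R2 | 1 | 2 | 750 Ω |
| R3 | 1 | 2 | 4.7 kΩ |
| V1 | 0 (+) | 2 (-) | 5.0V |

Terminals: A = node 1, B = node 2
Step 1 — V_th is the open-circuit voltage V_A - V_B (nothing connected across the terminals).
Nodal analysis, taking node 2 as the 0 V reference.
Source V1 fixes V_0 = 5 V.
KCL at each unknown node (sum of currents leaving = 0; resistances in Ω):
  Node 1: (V_1 - 5)/1500 + (V_1 - 0)/750 + (V_1 - 0)/4700 = 0
Collecting terms: 0.002213 × V_1 = 0.003333  =>  V_1 = 1.506 V
V_th = V_1 - V_2 = 1.506 - 0 = 1.506 V
Step 2 — R_th: zero the source — replace V1 by a short circuit (node 2 merges into node 0) — and find the resistance seen between A (node 1) and B (node 0).
Reduce the network between node 1 (A) and node 0 (B) by series/parallel combination:
  Rp1 = R1 ‖ R2 ‖ R3 (parallel, all between nodes 0 and 1) = 1/(1/1500 + 1/750 + 1/4700) = 451.9 Ω
R_th = 451.9 Ω

Final answer: V_th = 1.506 V, R_th = 451.9 Ω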